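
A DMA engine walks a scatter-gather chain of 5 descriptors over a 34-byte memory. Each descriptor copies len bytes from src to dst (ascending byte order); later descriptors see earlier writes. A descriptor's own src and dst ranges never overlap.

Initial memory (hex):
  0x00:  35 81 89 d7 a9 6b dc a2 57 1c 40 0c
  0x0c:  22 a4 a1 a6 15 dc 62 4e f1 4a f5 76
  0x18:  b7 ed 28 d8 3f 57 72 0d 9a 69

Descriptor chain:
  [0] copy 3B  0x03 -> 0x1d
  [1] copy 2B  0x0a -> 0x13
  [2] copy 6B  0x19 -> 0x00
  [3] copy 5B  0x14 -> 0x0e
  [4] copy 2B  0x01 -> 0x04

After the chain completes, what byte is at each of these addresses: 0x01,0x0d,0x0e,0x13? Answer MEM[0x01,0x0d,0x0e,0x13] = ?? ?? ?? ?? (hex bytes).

#0 dst[0x1d+3] := {0xd7,0xa9,0x6b}
#1 dst[0x13+2] := {0x40,0x0c}
#2 dst[0x00+6] := {0xed,0x28,0xd8,0x3f,0xd7,0xa9}
#3 dst[0x0e+5] := {0x0c,0x4a,0xf5,0x76,0xb7}
#4 dst[0x04+2] := {0x28,0xd8}
query mem[0x01]=0x28, mem[0x0d]=0xa4, mem[0x0e]=0x0c, mem[0x13]=0x40

MEM[0x01,0x0d,0x0e,0x13] = 28 a4 0c 40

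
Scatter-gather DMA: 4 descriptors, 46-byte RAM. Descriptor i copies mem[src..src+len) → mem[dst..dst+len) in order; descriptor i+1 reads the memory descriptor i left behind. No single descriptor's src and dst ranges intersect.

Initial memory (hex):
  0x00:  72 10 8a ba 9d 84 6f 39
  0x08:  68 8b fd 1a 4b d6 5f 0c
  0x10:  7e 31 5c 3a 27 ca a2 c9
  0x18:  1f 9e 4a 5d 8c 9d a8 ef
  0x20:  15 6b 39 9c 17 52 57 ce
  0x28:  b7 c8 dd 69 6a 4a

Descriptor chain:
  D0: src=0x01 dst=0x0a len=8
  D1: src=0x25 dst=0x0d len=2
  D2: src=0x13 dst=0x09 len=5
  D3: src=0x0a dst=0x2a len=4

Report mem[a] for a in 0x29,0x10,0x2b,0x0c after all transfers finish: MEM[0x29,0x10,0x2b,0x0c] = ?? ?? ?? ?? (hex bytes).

MEM[0x29,0x10,0x2b,0x0c] = c8 39 ca a2

  after D0: wrote 8B at 0x0a = 108aba9d846f3968
  after D1: wrote 2B at 0x0d = 5257
  after D2: wrote 5B at 0x09 = 3a27caa2c9
  after D3: wrote 4B at 0x2a = 27caa2c9
query mem[0x29]=0xc8, mem[0x10]=0x39, mem[0x2b]=0xca, mem[0x0c]=0xa2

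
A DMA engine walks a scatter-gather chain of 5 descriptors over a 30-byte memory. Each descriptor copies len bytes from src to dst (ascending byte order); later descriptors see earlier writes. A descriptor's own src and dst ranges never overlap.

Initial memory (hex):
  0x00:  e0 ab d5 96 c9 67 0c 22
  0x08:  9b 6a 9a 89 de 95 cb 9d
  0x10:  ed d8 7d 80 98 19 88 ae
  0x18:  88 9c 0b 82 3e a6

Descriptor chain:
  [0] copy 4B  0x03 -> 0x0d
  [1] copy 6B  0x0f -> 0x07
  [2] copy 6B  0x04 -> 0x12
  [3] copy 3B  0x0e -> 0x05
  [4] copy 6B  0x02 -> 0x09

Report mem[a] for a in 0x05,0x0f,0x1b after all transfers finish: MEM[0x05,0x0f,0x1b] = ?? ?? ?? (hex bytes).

MEM[0x05,0x0f,0x1b] = c9 67 82

#0 dst[0x0d+4] := {0x96,0xc9,0x67,0x0c}
#1 dst[0x07+6] := {0x67,0x0c,0xd8,0x7d,0x80,0x98}
#2 dst[0x12+6] := {0xc9,0x67,0x0c,0x67,0x0c,0xd8}
#3 dst[0x05+3] := {0xc9,0x67,0x0c}
#4 dst[0x09+6] := {0xd5,0x96,0xc9,0xc9,0x67,0x0c}
query mem[0x05]=0xc9, mem[0x0f]=0x67, mem[0x1b]=0x82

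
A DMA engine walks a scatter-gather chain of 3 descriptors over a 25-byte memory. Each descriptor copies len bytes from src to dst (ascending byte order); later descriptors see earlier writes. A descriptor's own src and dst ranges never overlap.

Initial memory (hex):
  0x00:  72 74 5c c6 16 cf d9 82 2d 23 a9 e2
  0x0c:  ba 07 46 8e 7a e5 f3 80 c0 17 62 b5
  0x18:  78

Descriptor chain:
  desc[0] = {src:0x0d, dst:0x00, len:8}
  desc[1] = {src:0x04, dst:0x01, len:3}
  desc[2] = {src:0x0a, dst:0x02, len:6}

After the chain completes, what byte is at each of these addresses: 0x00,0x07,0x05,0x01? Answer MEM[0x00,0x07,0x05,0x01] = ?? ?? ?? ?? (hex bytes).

MEM[0x00,0x07,0x05,0x01] = 07 8e 07 e5

[0] 0x0d->0x00 len=8 : 07 46 8e 7a e5 f3 80 c0
[1] 0x04->0x01 len=3 : e5 f3 80
[2] 0x0a->0x02 len=6 : a9 e2 ba 07 46 8e
query mem[0x00]=0x07, mem[0x07]=0x8e, mem[0x05]=0x07, mem[0x01]=0xe5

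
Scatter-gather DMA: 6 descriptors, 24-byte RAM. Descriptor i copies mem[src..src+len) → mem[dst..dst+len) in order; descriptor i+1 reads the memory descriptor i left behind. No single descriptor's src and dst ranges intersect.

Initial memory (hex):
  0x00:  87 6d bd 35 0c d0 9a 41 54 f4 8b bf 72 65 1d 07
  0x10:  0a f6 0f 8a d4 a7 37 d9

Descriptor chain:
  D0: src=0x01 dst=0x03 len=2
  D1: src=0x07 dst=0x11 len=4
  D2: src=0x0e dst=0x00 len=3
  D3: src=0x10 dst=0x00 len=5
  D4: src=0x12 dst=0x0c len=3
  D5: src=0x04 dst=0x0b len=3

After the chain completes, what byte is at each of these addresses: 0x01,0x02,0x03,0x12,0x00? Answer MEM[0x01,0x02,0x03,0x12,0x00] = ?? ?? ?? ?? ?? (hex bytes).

MEM[0x01,0x02,0x03,0x12,0x00] = 41 54 f4 54 0a

#0 dst[0x03+2] := {0x6d,0xbd}
#1 dst[0x11+4] := {0x41,0x54,0xf4,0x8b}
#2 dst[0x00+3] := {0x1d,0x07,0x0a}
#3 dst[0x00+5] := {0x0a,0x41,0x54,0xf4,0x8b}
#4 dst[0x0c+3] := {0x54,0xf4,0x8b}
#5 dst[0x0b+3] := {0x8b,0xd0,0x9a}
query mem[0x01]=0x41, mem[0x02]=0x54, mem[0x03]=0xf4, mem[0x12]=0x54, mem[0x00]=0x0a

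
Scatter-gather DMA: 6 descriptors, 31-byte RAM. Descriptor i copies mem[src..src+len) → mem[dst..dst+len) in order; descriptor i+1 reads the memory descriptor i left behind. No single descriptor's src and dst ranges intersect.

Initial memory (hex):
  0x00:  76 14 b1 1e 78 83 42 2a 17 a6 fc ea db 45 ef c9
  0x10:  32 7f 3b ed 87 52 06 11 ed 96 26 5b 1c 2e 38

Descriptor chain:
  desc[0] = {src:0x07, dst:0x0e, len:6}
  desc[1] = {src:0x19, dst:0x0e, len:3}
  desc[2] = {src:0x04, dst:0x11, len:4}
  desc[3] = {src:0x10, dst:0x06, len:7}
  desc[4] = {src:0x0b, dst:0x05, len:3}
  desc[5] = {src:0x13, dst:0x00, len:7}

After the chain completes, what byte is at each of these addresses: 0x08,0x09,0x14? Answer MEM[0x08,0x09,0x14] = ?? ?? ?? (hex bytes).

MEM[0x08,0x09,0x14] = 83 42 2a

  after D0: wrote 6B at 0x0e = 2a17a6fceadb
  after D1: wrote 3B at 0x0e = 96265b
  after D2: wrote 4B at 0x11 = 7883422a
  after D3: wrote 7B at 0x06 = 5b7883422a5206
  after D4: wrote 3B at 0x05 = 520645
  after D5: wrote 7B at 0x00 = 422a520611ed96
query mem[0x08]=0x83, mem[0x09]=0x42, mem[0x14]=0x2a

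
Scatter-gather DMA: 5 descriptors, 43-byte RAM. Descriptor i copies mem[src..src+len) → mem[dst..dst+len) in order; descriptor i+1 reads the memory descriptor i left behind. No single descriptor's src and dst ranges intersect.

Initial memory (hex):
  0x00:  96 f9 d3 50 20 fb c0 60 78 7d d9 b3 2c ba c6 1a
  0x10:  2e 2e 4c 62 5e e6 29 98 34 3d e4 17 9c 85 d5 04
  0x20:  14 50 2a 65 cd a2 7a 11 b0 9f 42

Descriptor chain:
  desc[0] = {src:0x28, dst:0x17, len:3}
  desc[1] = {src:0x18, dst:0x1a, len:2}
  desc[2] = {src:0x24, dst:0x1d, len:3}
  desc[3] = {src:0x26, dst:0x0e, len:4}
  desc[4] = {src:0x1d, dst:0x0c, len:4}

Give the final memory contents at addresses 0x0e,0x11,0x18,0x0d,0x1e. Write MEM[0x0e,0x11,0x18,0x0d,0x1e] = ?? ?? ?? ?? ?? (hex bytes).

MEM[0x0e,0x11,0x18,0x0d,0x1e] = 7a 9f 9f a2 a2

#0 dst[0x17+3] := {0xb0,0x9f,0x42}
#1 dst[0x1a+2] := {0x9f,0x42}
#2 dst[0x1d+3] := {0xcd,0xa2,0x7a}
#3 dst[0x0e+4] := {0x7a,0x11,0xb0,0x9f}
#4 dst[0x0c+4] := {0xcd,0xa2,0x7a,0x14}
query mem[0x0e]=0x7a, mem[0x11]=0x9f, mem[0x18]=0x9f, mem[0x0d]=0xa2, mem[0x1e]=0xa2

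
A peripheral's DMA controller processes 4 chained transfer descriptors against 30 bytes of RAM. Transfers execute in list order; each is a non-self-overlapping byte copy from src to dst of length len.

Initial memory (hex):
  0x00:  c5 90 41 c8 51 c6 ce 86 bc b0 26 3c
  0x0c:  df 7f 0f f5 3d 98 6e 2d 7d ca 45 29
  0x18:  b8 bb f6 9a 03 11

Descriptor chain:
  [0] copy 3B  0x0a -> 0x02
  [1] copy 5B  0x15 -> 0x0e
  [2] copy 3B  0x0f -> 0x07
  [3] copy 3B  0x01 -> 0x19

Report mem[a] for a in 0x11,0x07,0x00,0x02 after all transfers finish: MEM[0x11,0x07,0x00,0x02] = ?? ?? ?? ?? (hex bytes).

MEM[0x11,0x07,0x00,0x02] = b8 45 c5 26

D0: mem[0x02..0x04] <- [26 3c df]
D1: mem[0x0e..0x12] <- [ca 45 29 b8 bb]
D2: mem[0x07..0x09] <- [45 29 b8]
D3: mem[0x19..0x1b] <- [90 26 3c]
query mem[0x11]=0xb8, mem[0x07]=0x45, mem[0x00]=0xc5, mem[0x02]=0x26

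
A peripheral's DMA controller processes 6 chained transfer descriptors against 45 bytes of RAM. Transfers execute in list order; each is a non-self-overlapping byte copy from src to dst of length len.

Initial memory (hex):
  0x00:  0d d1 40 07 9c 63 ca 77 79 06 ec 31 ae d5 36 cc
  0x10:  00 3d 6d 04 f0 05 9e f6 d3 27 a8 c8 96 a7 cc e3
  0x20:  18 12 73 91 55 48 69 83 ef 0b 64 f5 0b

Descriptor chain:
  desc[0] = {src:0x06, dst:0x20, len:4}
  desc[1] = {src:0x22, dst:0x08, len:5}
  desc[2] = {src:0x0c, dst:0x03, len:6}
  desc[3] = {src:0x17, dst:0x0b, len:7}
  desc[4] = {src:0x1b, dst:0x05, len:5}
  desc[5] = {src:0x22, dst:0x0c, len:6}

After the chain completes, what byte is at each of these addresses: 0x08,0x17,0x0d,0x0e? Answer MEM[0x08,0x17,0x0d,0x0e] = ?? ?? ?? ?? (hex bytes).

D0: mem[0x20..0x23] <- [ca 77 79 06]
D1: mem[0x08..0x0c] <- [79 06 55 48 69]
D2: mem[0x03..0x08] <- [69 d5 36 cc 00 3d]
D3: mem[0x0b..0x11] <- [f6 d3 27 a8 c8 96 a7]
D4: mem[0x05..0x09] <- [c8 96 a7 cc e3]
D5: mem[0x0c..0x11] <- [79 06 55 48 69 83]
query mem[0x08]=0xcc, mem[0x17]=0xf6, mem[0x0d]=0x06, mem[0x0e]=0x55

MEM[0x08,0x17,0x0d,0x0e] = cc f6 06 55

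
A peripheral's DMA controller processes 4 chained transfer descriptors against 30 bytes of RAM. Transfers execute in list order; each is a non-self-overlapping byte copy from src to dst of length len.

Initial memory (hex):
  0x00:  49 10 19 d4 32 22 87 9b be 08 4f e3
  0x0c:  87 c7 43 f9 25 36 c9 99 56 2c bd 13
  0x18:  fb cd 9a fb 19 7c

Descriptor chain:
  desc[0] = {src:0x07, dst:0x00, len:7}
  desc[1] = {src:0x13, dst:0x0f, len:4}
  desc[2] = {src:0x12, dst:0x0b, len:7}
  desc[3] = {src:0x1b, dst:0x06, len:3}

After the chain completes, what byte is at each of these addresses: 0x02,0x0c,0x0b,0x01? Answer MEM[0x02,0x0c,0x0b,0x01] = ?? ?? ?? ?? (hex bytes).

MEM[0x02,0x0c,0x0b,0x01] = 08 99 bd be

#0 dst[0x00+7] := {0x9b,0xbe,0x08,0x4f,0xe3,0x87,0xc7}
#1 dst[0x0f+4] := {0x99,0x56,0x2c,0xbd}
#2 dst[0x0b+7] := {0xbd,0x99,0x56,0x2c,0xbd,0x13,0xfb}
#3 dst[0x06+3] := {0xfb,0x19,0x7c}
query mem[0x02]=0x08, mem[0x0c]=0x99, mem[0x0b]=0xbd, mem[0x01]=0xbe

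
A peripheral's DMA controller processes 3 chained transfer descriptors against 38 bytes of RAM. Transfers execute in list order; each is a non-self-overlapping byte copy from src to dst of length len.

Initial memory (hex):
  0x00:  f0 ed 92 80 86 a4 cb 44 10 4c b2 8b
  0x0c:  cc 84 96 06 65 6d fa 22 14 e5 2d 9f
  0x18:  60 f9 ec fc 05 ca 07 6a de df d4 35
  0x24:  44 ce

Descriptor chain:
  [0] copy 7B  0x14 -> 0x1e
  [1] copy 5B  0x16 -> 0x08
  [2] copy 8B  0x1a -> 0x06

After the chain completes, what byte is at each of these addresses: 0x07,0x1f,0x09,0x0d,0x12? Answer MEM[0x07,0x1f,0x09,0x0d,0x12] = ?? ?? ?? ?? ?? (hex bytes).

[0] 0x14->0x1e len=7 : 14 e5 2d 9f 60 f9 ec
[1] 0x16->0x08 len=5 : 2d 9f 60 f9 ec
[2] 0x1a->0x06 len=8 : ec fc 05 ca 14 e5 2d 9f
query mem[0x07]=0xfc, mem[0x1f]=0xe5, mem[0x09]=0xca, mem[0x0d]=0x9f, mem[0x12]=0xfa

MEM[0x07,0x1f,0x09,0x0d,0x12] = fc e5 ca 9f fa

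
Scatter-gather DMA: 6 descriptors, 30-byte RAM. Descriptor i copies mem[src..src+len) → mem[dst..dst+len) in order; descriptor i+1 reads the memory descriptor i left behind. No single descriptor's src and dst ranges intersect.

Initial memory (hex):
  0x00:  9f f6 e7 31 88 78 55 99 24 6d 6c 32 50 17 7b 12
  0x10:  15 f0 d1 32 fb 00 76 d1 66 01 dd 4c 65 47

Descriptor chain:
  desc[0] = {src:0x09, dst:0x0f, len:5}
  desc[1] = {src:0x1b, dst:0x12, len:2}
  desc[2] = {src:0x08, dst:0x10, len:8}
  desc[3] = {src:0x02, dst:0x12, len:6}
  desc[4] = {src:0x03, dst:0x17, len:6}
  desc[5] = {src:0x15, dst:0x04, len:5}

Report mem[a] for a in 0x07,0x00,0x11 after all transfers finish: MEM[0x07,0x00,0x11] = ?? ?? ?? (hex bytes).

[0] 0x09->0x0f len=5 : 6d 6c 32 50 17
[1] 0x1b->0x12 len=2 : 4c 65
[2] 0x08->0x10 len=8 : 24 6d 6c 32 50 17 7b 6d
[3] 0x02->0x12 len=6 : e7 31 88 78 55 99
[4] 0x03->0x17 len=6 : 31 88 78 55 99 24
[5] 0x15->0x04 len=5 : 78 55 31 88 78
query mem[0x07]=0x88, mem[0x00]=0x9f, mem[0x11]=0x6d

MEM[0x07,0x00,0x11] = 88 9f 6d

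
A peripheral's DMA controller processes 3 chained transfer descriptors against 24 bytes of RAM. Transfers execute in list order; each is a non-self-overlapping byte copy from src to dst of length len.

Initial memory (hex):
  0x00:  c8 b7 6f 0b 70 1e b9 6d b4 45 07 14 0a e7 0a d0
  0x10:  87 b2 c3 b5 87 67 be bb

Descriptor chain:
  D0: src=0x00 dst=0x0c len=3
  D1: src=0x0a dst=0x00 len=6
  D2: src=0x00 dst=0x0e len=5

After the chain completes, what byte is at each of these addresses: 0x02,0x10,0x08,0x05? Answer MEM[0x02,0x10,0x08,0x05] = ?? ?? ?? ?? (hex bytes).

MEM[0x02,0x10,0x08,0x05] = c8 c8 b4 d0

#0 dst[0x0c+3] := {0xc8,0xb7,0x6f}
#1 dst[0x00+6] := {0x07,0x14,0xc8,0xb7,0x6f,0xd0}
#2 dst[0x0e+5] := {0x07,0x14,0xc8,0xb7,0x6f}
query mem[0x02]=0xc8, mem[0x10]=0xc8, mem[0x08]=0xb4, mem[0x05]=0xd0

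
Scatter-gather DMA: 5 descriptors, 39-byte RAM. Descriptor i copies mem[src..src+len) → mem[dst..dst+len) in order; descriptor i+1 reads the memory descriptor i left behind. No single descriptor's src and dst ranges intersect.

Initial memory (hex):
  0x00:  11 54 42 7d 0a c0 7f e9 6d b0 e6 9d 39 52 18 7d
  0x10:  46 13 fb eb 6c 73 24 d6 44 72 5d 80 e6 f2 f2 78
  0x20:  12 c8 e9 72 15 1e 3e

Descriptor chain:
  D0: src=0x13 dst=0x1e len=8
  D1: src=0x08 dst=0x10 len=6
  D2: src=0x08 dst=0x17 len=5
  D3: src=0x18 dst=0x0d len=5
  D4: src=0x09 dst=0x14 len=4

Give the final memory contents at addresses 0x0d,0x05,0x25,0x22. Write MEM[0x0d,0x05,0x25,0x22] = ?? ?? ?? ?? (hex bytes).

  after D0: wrote 8B at 0x1e = eb6c7324d644725d
  after D1: wrote 6B at 0x10 = 6db0e69d3952
  after D2: wrote 5B at 0x17 = 6db0e69d39
  after D3: wrote 5B at 0x0d = b0e69d39e6
  after D4: wrote 4B at 0x14 = b0e69d39
query mem[0x0d]=0xb0, mem[0x05]=0xc0, mem[0x25]=0x5d, mem[0x22]=0xd6

MEM[0x0d,0x05,0x25,0x22] = b0 c0 5d d6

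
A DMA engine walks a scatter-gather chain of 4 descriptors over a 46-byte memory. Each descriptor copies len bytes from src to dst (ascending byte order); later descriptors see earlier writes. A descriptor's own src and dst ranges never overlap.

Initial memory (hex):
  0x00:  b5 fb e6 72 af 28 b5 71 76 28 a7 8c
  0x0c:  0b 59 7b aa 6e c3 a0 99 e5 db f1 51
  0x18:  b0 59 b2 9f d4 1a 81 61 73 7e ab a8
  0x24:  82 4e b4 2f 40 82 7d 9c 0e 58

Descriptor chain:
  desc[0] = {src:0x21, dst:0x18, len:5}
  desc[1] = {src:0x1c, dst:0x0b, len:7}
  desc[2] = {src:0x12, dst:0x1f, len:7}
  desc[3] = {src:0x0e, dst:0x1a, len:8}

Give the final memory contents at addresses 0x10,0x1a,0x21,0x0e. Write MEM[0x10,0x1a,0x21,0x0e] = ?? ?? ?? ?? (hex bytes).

MEM[0x10,0x1a,0x21,0x0e] = 7e 61 db 61

  after D0: wrote 5B at 0x18 = 7eaba8824e
  after D1: wrote 7B at 0x0b = 4e1a8161737eab
  after D2: wrote 7B at 0x1f = a099e5dbf1517e
  after D3: wrote 8B at 0x1a = 61737eaba099e5db
query mem[0x10]=0x7e, mem[0x1a]=0x61, mem[0x21]=0xdb, mem[0x0e]=0x61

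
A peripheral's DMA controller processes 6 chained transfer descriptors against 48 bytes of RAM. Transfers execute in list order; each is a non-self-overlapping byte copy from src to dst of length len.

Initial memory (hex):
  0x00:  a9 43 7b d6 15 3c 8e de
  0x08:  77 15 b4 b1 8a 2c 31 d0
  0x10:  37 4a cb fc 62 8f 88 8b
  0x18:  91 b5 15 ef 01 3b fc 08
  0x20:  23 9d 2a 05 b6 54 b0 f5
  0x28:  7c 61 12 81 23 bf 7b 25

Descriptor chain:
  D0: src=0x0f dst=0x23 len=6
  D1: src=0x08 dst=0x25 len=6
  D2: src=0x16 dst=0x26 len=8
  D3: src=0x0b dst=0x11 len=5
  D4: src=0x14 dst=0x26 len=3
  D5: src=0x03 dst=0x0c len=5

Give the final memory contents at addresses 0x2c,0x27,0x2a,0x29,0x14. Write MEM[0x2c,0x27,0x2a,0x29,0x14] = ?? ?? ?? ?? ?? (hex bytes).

MEM[0x2c,0x27,0x2a,0x29,0x14] = 01 d0 15 b5 31

  after D0: wrote 6B at 0x23 = d0374acbfc62
  after D1: wrote 6B at 0x25 = 7715b4b18a2c
  after D2: wrote 8B at 0x26 = 888b91b515ef013b
  after D3: wrote 5B at 0x11 = b18a2c31d0
  after D4: wrote 3B at 0x26 = 31d088
  after D5: wrote 5B at 0x0c = d6153c8ede
query mem[0x2c]=0x01, mem[0x27]=0xd0, mem[0x2a]=0x15, mem[0x29]=0xb5, mem[0x14]=0x31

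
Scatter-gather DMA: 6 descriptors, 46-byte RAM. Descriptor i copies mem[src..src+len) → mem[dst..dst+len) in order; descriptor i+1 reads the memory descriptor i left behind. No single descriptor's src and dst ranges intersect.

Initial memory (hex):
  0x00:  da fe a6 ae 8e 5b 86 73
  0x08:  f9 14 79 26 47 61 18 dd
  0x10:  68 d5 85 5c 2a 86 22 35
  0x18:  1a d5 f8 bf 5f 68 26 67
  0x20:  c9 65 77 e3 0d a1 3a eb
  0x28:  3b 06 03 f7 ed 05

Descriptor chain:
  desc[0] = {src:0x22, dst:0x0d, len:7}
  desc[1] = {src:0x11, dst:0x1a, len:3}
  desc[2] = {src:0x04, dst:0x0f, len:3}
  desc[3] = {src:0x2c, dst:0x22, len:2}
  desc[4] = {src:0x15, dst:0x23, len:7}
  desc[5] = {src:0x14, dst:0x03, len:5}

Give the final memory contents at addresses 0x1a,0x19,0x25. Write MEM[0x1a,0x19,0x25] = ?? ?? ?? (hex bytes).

D0: mem[0x0d..0x13] <- [77 e3 0d a1 3a eb 3b]
D1: mem[0x1a..0x1c] <- [3a eb 3b]
D2: mem[0x0f..0x11] <- [8e 5b 86]
D3: mem[0x22..0x23] <- [ed 05]
D4: mem[0x23..0x29] <- [86 22 35 1a d5 3a eb]
D5: mem[0x03..0x07] <- [2a 86 22 35 1a]
query mem[0x1a]=0x3a, mem[0x19]=0xd5, mem[0x25]=0x35

MEM[0x1a,0x19,0x25] = 3a d5 35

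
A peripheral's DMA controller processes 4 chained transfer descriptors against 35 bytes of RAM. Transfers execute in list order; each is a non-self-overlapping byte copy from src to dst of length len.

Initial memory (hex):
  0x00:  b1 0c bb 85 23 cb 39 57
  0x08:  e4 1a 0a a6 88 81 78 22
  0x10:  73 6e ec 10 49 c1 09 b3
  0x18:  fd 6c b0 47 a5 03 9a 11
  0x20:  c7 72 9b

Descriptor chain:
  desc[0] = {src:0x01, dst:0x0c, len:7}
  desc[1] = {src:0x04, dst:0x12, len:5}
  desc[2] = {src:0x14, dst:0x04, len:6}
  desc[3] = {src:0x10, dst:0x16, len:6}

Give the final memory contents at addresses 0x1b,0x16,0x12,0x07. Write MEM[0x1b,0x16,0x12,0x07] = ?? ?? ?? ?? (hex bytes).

MEM[0x1b,0x16,0x12,0x07] = 57 cb 23 b3

D0: mem[0x0c..0x12] <- [0c bb 85 23 cb 39 57]
D1: mem[0x12..0x16] <- [23 cb 39 57 e4]
D2: mem[0x04..0x09] <- [39 57 e4 b3 fd 6c]
D3: mem[0x16..0x1b] <- [cb 39 23 cb 39 57]
query mem[0x1b]=0x57, mem[0x16]=0xcb, mem[0x12]=0x23, mem[0x07]=0xb3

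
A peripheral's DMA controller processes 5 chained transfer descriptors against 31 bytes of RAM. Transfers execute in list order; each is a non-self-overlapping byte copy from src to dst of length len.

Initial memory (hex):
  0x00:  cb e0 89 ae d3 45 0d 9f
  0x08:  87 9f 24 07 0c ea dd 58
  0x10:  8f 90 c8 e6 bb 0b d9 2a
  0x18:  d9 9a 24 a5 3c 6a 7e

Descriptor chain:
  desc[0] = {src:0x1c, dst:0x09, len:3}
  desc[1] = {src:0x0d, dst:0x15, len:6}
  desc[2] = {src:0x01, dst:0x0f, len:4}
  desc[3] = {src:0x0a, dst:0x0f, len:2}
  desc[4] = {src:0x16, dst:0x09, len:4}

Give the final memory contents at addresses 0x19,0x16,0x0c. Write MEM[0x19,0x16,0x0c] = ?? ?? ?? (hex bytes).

MEM[0x19,0x16,0x0c] = 90 dd 90

#0 dst[0x09+3] := {0x3c,0x6a,0x7e}
#1 dst[0x15+6] := {0xea,0xdd,0x58,0x8f,0x90,0xc8}
#2 dst[0x0f+4] := {0xe0,0x89,0xae,0xd3}
#3 dst[0x0f+2] := {0x6a,0x7e}
#4 dst[0x09+4] := {0xdd,0x58,0x8f,0x90}
query mem[0x19]=0x90, mem[0x16]=0xdd, mem[0x0c]=0x90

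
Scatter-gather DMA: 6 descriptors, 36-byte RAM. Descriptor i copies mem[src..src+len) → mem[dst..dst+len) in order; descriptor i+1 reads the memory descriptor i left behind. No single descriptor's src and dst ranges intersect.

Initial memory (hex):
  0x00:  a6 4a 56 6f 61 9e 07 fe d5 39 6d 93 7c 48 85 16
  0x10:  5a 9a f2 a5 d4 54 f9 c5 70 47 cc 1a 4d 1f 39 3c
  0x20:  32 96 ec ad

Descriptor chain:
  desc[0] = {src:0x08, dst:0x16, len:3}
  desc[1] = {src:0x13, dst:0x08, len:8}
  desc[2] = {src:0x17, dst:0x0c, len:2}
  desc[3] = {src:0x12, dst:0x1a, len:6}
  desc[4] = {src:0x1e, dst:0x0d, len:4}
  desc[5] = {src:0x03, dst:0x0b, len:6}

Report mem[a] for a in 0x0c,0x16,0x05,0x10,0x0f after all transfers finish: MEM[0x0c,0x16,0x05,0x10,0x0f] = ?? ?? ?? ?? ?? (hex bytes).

MEM[0x0c,0x16,0x05,0x10,0x0f] = 61 d5 9e a5 fe

  after D0: wrote 3B at 0x16 = d5396d
  after D1: wrote 8B at 0x08 = a5d454d5396d47cc
  after D2: wrote 2B at 0x0c = 396d
  after D3: wrote 6B at 0x1a = f2a5d454d539
  after D4: wrote 4B at 0x0d = d5393296
  after D5: wrote 6B at 0x0b = 6f619e07fea5
query mem[0x0c]=0x61, mem[0x16]=0xd5, mem[0x05]=0x9e, mem[0x10]=0xa5, mem[0x0f]=0xfe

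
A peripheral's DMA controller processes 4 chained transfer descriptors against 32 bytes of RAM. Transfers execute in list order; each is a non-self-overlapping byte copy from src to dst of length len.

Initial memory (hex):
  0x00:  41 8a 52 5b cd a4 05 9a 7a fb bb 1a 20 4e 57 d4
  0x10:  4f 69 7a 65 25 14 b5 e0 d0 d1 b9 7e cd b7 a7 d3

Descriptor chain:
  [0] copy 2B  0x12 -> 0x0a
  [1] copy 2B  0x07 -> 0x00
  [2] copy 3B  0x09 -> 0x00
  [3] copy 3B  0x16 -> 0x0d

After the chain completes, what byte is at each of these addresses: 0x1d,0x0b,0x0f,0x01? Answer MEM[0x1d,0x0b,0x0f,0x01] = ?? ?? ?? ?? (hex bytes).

MEM[0x1d,0x0b,0x0f,0x01] = b7 65 d0 7a

[0] 0x12->0x0a len=2 : 7a 65
[1] 0x07->0x00 len=2 : 9a 7a
[2] 0x09->0x00 len=3 : fb 7a 65
[3] 0x16->0x0d len=3 : b5 e0 d0
query mem[0x1d]=0xb7, mem[0x0b]=0x65, mem[0x0f]=0xd0, mem[0x01]=0x7a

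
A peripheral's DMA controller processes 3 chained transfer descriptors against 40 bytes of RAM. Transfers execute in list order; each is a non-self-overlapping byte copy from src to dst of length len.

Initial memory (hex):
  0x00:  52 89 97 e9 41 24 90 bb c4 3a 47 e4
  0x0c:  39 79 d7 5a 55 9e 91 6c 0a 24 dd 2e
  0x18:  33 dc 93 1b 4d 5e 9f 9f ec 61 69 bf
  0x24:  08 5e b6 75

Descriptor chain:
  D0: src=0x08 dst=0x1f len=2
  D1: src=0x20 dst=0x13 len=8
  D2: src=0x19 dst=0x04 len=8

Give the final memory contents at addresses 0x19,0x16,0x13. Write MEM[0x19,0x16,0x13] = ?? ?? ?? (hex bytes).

MEM[0x19,0x16,0x13] = b6 bf 3a

[0] 0x08->0x1f len=2 : c4 3a
[1] 0x20->0x13 len=8 : 3a 61 69 bf 08 5e b6 75
[2] 0x19->0x04 len=8 : b6 75 1b 4d 5e 9f c4 3a
query mem[0x19]=0xb6, mem[0x16]=0xbf, mem[0x13]=0x3a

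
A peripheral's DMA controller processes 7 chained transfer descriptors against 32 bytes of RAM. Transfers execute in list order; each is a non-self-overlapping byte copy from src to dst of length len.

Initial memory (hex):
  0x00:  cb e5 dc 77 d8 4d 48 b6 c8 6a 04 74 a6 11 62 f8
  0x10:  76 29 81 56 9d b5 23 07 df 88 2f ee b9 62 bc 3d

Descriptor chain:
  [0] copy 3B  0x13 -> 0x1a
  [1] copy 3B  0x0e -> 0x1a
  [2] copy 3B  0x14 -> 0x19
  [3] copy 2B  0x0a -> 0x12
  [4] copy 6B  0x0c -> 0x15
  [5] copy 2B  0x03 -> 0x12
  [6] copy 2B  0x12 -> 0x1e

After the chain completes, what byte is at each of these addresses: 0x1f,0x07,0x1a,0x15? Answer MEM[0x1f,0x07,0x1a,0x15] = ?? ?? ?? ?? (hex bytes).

MEM[0x1f,0x07,0x1a,0x15] = d8 b6 29 a6

D0: mem[0x1a..0x1c] <- [56 9d b5]
D1: mem[0x1a..0x1c] <- [62 f8 76]
D2: mem[0x19..0x1b] <- [9d b5 23]
D3: mem[0x12..0x13] <- [04 74]
D4: mem[0x15..0x1a] <- [a6 11 62 f8 76 29]
D5: mem[0x12..0x13] <- [77 d8]
D6: mem[0x1e..0x1f] <- [77 d8]
query mem[0x1f]=0xd8, mem[0x07]=0xb6, mem[0x1a]=0x29, mem[0x15]=0xa6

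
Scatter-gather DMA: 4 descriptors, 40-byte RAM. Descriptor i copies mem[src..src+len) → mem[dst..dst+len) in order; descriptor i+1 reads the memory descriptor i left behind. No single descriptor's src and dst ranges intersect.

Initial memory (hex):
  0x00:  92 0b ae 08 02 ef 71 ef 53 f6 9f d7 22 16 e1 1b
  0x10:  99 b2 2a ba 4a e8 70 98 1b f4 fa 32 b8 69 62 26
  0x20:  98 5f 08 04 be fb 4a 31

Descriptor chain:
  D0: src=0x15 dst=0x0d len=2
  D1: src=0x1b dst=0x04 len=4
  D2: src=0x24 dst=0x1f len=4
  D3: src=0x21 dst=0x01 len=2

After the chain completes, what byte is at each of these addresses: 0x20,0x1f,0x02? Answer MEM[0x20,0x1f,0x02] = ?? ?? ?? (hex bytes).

MEM[0x20,0x1f,0x02] = fb be 31

[0] 0x15->0x0d len=2 : e8 70
[1] 0x1b->0x04 len=4 : 32 b8 69 62
[2] 0x24->0x1f len=4 : be fb 4a 31
[3] 0x21->0x01 len=2 : 4a 31
query mem[0x20]=0xfb, mem[0x1f]=0xbe, mem[0x02]=0x31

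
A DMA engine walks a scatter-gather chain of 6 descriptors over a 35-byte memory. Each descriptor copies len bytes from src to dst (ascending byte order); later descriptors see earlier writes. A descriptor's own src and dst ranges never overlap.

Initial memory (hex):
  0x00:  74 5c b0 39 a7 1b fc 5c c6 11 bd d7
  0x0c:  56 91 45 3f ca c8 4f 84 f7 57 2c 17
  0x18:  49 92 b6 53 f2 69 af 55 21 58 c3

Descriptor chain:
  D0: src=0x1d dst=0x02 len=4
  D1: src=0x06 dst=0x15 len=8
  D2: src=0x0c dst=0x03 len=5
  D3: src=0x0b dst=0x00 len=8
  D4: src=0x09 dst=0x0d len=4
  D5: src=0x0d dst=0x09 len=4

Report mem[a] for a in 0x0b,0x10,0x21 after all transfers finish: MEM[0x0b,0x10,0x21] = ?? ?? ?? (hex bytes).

MEM[0x0b,0x10,0x21] = d7 56 58

  after D0: wrote 4B at 0x02 = 69af5521
  after D1: wrote 8B at 0x15 = fc5cc611bdd75691
  after D2: wrote 5B at 0x03 = 5691453fca
  after D3: wrote 8B at 0x00 = d75691453fcac84f
  after D4: wrote 4B at 0x0d = 11bdd756
  after D5: wrote 4B at 0x09 = 11bdd756
query mem[0x0b]=0xd7, mem[0x10]=0x56, mem[0x21]=0x58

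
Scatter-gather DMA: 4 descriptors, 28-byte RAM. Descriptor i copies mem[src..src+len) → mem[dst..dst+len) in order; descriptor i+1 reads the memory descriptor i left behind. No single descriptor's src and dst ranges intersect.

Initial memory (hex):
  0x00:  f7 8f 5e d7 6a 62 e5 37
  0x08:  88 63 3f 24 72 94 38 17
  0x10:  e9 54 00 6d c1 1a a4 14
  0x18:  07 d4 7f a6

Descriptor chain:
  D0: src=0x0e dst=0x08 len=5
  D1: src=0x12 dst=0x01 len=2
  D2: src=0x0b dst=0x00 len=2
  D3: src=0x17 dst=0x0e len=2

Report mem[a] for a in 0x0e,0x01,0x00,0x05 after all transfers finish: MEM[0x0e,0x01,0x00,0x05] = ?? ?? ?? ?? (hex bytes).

MEM[0x0e,0x01,0x00,0x05] = 14 00 54 62

  after D0: wrote 5B at 0x08 = 3817e95400
  after D1: wrote 2B at 0x01 = 006d
  after D2: wrote 2B at 0x00 = 5400
  after D3: wrote 2B at 0x0e = 1407
query mem[0x0e]=0x14, mem[0x01]=0x00, mem[0x00]=0x54, mem[0x05]=0x62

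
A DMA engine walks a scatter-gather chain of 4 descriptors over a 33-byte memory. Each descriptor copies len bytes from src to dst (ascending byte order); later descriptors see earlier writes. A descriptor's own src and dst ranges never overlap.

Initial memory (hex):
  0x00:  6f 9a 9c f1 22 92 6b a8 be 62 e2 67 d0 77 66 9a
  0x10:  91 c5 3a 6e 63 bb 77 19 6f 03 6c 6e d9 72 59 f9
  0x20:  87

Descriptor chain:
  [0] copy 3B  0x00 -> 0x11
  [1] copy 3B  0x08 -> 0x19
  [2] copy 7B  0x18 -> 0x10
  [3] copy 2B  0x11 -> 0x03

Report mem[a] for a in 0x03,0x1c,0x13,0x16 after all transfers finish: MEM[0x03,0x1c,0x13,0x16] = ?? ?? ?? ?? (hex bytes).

MEM[0x03,0x1c,0x13,0x16] = be d9 e2 59

#0 dst[0x11+3] := {0x6f,0x9a,0x9c}
#1 dst[0x19+3] := {0xbe,0x62,0xe2}
#2 dst[0x10+7] := {0x6f,0xbe,0x62,0xe2,0xd9,0x72,0x59}
#3 dst[0x03+2] := {0xbe,0x62}
query mem[0x03]=0xbe, mem[0x1c]=0xd9, mem[0x13]=0xe2, mem[0x16]=0x59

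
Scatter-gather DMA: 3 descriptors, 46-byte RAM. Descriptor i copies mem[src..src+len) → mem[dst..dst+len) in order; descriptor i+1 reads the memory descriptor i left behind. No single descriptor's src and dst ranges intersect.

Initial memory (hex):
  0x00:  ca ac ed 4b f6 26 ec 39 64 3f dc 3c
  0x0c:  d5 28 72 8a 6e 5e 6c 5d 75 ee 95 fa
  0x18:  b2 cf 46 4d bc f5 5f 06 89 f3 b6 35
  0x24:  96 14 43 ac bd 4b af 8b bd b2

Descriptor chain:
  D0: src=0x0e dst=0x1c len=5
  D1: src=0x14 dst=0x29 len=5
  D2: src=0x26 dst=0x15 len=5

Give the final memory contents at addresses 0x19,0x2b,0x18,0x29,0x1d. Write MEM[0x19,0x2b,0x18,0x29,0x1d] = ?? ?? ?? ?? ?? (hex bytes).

MEM[0x19,0x2b,0x18,0x29,0x1d] = ee 95 75 75 8a

D0: mem[0x1c..0x20] <- [72 8a 6e 5e 6c]
D1: mem[0x29..0x2d] <- [75 ee 95 fa b2]
D2: mem[0x15..0x19] <- [43 ac bd 75 ee]
query mem[0x19]=0xee, mem[0x2b]=0x95, mem[0x18]=0x75, mem[0x29]=0x75, mem[0x1d]=0x8a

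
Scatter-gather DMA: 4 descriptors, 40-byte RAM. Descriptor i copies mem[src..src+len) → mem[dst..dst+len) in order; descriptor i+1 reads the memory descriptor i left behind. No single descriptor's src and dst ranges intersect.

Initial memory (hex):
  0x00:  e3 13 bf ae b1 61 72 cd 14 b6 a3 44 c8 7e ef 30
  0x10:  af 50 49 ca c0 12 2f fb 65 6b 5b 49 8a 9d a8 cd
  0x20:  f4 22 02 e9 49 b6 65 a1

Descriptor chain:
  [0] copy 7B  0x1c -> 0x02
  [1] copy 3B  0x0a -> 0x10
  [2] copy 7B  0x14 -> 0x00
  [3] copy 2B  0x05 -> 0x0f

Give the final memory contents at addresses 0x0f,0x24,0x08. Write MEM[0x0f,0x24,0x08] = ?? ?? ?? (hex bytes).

MEM[0x0f,0x24,0x08] = 6b 49 02

D0: mem[0x02..0x08] <- [8a 9d a8 cd f4 22 02]
D1: mem[0x10..0x12] <- [a3 44 c8]
D2: mem[0x00..0x06] <- [c0 12 2f fb 65 6b 5b]
D3: mem[0x0f..0x10] <- [6b 5b]
query mem[0x0f]=0x6b, mem[0x24]=0x49, mem[0x08]=0x02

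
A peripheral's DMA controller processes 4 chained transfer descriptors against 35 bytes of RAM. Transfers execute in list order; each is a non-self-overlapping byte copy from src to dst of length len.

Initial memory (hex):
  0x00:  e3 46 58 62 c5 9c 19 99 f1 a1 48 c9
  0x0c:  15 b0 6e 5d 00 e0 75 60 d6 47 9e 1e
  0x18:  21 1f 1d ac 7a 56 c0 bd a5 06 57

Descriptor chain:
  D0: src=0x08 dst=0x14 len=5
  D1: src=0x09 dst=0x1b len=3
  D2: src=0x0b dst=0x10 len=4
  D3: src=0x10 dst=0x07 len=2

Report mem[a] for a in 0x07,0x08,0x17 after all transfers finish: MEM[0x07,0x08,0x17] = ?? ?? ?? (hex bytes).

#0 dst[0x14+5] := {0xf1,0xa1,0x48,0xc9,0x15}
#1 dst[0x1b+3] := {0xa1,0x48,0xc9}
#2 dst[0x10+4] := {0xc9,0x15,0xb0,0x6e}
#3 dst[0x07+2] := {0xc9,0x15}
query mem[0x07]=0xc9, mem[0x08]=0x15, mem[0x17]=0xc9

MEM[0x07,0x08,0x17] = c9 15 c9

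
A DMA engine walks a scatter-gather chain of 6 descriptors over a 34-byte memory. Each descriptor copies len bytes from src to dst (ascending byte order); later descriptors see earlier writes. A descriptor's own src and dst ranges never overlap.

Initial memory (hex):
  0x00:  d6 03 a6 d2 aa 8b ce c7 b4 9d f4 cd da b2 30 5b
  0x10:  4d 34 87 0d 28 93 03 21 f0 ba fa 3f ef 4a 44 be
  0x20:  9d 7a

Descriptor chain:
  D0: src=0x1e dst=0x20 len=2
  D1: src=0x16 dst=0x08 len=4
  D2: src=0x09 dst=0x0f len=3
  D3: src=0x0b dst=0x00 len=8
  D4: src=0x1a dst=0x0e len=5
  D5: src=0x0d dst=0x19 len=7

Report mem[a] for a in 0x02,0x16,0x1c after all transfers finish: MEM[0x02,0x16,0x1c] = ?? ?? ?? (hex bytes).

  after D0: wrote 2B at 0x20 = 44be
  after D1: wrote 4B at 0x08 = 0321f0ba
  after D2: wrote 3B at 0x0f = 21f0ba
  after D3: wrote 8B at 0x00 = badab23021f0ba87
  after D4: wrote 5B at 0x0e = fa3fef4a44
  after D5: wrote 7B at 0x19 = b2fa3fef4a440d
query mem[0x02]=0xb2, mem[0x16]=0x03, mem[0x1c]=0xef

MEM[0x02,0x16,0x1c] = b2 03 ef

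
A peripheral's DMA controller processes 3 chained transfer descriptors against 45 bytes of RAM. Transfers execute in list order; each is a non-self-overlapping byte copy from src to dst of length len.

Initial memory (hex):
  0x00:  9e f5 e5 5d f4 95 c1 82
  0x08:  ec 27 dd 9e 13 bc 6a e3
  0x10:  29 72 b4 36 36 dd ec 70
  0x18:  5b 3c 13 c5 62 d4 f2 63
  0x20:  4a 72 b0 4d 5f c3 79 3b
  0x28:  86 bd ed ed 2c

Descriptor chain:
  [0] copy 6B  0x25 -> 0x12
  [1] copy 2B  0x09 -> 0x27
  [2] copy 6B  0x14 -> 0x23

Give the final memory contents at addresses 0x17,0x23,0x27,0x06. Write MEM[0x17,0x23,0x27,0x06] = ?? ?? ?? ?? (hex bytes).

MEM[0x17,0x23,0x27,0x06] = ed 3b 5b c1

[0] 0x25->0x12 len=6 : c3 79 3b 86 bd ed
[1] 0x09->0x27 len=2 : 27 dd
[2] 0x14->0x23 len=6 : 3b 86 bd ed 5b 3c
query mem[0x17]=0xed, mem[0x23]=0x3b, mem[0x27]=0x5b, mem[0x06]=0xc1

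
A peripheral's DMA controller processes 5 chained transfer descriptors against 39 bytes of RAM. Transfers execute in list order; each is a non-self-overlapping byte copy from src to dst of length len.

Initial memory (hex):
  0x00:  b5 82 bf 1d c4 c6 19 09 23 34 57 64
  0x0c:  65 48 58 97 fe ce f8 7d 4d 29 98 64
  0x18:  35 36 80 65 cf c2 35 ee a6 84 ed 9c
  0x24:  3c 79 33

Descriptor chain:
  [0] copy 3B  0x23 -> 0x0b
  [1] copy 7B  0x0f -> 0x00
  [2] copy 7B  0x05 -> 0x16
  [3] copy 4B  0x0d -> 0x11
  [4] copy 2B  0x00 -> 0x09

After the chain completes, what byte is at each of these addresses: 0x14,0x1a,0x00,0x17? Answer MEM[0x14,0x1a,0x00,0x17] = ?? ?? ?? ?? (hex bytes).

[0] 0x23->0x0b len=3 : 9c 3c 79
[1] 0x0f->0x00 len=7 : 97 fe ce f8 7d 4d 29
[2] 0x05->0x16 len=7 : 4d 29 09 23 34 57 9c
[3] 0x0d->0x11 len=4 : 79 58 97 fe
[4] 0x00->0x09 len=2 : 97 fe
query mem[0x14]=0xfe, mem[0x1a]=0x34, mem[0x00]=0x97, mem[0x17]=0x29

MEM[0x14,0x1a,0x00,0x17] = fe 34 97 29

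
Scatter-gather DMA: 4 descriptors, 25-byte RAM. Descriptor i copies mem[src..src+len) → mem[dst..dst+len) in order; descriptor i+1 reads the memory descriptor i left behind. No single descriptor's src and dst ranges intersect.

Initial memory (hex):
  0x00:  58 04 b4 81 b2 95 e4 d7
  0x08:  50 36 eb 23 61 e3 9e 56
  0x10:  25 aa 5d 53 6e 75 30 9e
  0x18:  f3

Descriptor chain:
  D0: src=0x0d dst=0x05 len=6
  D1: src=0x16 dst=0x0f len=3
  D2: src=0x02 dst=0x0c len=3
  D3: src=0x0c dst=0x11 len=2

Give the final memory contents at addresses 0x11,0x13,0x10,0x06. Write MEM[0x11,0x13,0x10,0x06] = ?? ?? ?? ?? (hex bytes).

#0 dst[0x05+6] := {0xe3,0x9e,0x56,0x25,0xaa,0x5d}
#1 dst[0x0f+3] := {0x30,0x9e,0xf3}
#2 dst[0x0c+3] := {0xb4,0x81,0xb2}
#3 dst[0x11+2] := {0xb4,0x81}
query mem[0x11]=0xb4, mem[0x13]=0x53, mem[0x10]=0x9e, mem[0x06]=0x9e

MEM[0x11,0x13,0x10,0x06] = b4 53 9e 9e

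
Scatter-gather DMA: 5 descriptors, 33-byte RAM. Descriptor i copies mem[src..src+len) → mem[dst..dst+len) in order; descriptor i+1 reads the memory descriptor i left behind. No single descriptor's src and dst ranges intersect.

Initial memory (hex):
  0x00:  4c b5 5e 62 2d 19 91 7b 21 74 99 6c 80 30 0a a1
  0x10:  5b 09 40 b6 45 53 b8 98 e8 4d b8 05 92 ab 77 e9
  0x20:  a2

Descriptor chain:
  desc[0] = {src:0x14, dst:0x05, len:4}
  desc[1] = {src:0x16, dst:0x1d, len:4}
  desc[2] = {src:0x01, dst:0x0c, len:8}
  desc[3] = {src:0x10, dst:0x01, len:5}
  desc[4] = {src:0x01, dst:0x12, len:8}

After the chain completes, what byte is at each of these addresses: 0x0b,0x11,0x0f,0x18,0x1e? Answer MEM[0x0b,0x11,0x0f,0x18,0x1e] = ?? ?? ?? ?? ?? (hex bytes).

MEM[0x0b,0x11,0x0f,0x18,0x1e] = 6c 53 2d b8 98

#0 dst[0x05+4] := {0x45,0x53,0xb8,0x98}
#1 dst[0x1d+4] := {0xb8,0x98,0xe8,0x4d}
#2 dst[0x0c+8] := {0xb5,0x5e,0x62,0x2d,0x45,0x53,0xb8,0x98}
#3 dst[0x01+5] := {0x45,0x53,0xb8,0x98,0x45}
#4 dst[0x12+8] := {0x45,0x53,0xb8,0x98,0x45,0x53,0xb8,0x98}
query mem[0x0b]=0x6c, mem[0x11]=0x53, mem[0x0f]=0x2d, mem[0x18]=0xb8, mem[0x1e]=0x98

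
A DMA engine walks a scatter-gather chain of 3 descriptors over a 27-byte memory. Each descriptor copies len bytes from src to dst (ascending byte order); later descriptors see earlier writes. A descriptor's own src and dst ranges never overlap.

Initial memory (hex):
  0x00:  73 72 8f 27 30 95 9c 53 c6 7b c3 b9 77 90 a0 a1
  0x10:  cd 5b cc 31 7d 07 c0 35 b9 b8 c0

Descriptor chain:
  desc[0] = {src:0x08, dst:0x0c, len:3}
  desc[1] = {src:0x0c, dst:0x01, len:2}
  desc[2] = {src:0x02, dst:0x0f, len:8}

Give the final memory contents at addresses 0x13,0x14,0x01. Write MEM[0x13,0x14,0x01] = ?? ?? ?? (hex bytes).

#0 dst[0x0c+3] := {0xc6,0x7b,0xc3}
#1 dst[0x01+2] := {0xc6,0x7b}
#2 dst[0x0f+8] := {0x7b,0x27,0x30,0x95,0x9c,0x53,0xc6,0x7b}
query mem[0x13]=0x9c, mem[0x14]=0x53, mem[0x01]=0xc6

MEM[0x13,0x14,0x01] = 9c 53 c6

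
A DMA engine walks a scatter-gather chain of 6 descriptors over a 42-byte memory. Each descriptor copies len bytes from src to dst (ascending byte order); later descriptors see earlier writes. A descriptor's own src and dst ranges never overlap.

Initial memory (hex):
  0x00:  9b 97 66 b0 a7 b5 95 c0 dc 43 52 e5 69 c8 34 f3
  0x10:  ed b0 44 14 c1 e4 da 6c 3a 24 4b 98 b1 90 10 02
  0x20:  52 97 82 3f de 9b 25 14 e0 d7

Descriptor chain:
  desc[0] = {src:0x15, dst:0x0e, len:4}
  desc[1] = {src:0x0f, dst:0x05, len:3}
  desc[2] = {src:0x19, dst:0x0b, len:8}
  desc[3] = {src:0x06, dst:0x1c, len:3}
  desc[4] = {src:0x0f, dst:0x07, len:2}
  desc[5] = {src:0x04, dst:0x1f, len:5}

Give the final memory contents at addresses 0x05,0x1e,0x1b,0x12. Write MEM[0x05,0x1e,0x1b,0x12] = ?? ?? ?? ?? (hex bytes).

D0: mem[0x0e..0x11] <- [e4 da 6c 3a]
D1: mem[0x05..0x07] <- [da 6c 3a]
D2: mem[0x0b..0x12] <- [24 4b 98 b1 90 10 02 52]
D3: mem[0x1c..0x1e] <- [6c 3a dc]
D4: mem[0x07..0x08] <- [90 10]
D5: mem[0x1f..0x23] <- [a7 da 6c 90 10]
query mem[0x05]=0xda, mem[0x1e]=0xdc, mem[0x1b]=0x98, mem[0x12]=0x52

MEM[0x05,0x1e,0x1b,0x12] = da dc 98 52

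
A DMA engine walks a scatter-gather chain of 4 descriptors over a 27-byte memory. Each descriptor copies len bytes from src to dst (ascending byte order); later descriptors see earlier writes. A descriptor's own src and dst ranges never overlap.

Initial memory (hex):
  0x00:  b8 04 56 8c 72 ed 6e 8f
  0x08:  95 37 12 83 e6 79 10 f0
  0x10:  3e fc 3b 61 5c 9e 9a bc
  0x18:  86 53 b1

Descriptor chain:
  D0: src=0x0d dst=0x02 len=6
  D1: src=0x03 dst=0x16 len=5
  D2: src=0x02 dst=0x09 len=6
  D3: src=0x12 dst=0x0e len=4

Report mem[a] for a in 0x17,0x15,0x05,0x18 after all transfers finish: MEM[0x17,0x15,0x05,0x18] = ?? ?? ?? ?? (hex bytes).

MEM[0x17,0x15,0x05,0x18] = f0 9e 3e 3e

  after D0: wrote 6B at 0x02 = 7910f03efc3b
  after D1: wrote 5B at 0x16 = 10f03efc3b
  after D2: wrote 6B at 0x09 = 7910f03efc3b
  after D3: wrote 4B at 0x0e = 3b615c9e
query mem[0x17]=0xf0, mem[0x15]=0x9e, mem[0x05]=0x3e, mem[0x18]=0x3e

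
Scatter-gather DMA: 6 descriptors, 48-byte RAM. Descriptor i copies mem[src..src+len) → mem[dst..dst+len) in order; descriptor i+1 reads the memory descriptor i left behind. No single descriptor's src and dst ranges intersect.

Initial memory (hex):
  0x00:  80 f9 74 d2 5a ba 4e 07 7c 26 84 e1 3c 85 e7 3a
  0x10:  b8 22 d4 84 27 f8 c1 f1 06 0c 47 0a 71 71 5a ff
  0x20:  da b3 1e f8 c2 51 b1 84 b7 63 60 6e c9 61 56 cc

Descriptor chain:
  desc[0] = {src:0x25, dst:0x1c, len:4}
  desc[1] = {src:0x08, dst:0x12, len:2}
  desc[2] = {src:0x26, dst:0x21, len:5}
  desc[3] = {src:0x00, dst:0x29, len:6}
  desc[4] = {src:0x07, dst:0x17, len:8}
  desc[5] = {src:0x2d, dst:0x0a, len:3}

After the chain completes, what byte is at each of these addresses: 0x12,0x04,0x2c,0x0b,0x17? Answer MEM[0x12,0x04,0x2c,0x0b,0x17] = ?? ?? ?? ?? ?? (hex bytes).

  after D0: wrote 4B at 0x1c = 51b184b7
  after D1: wrote 2B at 0x12 = 7c26
  after D2: wrote 5B at 0x21 = b184b76360
  after D3: wrote 6B at 0x29 = 80f974d25aba
  after D4: wrote 8B at 0x17 = 077c2684e13c85e7
  after D5: wrote 3B at 0x0a = 5abacc
query mem[0x12]=0x7c, mem[0x04]=0x5a, mem[0x2c]=0xd2, mem[0x0b]=0xba, mem[0x17]=0x07

MEM[0x12,0x04,0x2c,0x0b,0x17] = 7c 5a d2 ba 07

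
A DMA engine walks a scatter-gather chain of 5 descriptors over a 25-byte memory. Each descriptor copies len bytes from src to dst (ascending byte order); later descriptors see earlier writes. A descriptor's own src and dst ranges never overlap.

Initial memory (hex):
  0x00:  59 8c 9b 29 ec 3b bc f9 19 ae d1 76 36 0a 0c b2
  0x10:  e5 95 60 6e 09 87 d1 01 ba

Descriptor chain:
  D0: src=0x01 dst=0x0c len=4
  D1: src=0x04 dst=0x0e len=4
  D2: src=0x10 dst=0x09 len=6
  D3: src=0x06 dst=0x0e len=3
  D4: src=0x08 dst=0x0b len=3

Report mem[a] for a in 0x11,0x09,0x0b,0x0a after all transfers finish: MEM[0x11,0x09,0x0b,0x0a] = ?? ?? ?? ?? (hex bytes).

#0 dst[0x0c+4] := {0x8c,0x9b,0x29,0xec}
#1 dst[0x0e+4] := {0xec,0x3b,0xbc,0xf9}
#2 dst[0x09+6] := {0xbc,0xf9,0x60,0x6e,0x09,0x87}
#3 dst[0x0e+3] := {0xbc,0xf9,0x19}
#4 dst[0x0b+3] := {0x19,0xbc,0xf9}
query mem[0x11]=0xf9, mem[0x09]=0xbc, mem[0x0b]=0x19, mem[0x0a]=0xf9

MEM[0x11,0x09,0x0b,0x0a] = f9 bc 19 f9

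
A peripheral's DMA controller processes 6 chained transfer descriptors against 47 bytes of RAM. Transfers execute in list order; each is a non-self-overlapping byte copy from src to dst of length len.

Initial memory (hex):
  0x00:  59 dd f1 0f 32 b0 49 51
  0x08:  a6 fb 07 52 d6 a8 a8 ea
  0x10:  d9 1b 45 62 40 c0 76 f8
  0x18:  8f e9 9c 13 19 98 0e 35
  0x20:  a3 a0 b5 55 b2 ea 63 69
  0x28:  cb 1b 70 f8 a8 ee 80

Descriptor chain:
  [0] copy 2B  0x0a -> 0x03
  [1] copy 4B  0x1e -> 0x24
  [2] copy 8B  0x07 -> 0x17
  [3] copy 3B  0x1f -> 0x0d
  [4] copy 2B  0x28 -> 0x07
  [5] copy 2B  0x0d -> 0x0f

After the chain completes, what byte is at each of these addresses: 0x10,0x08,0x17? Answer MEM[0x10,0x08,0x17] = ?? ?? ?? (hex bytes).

MEM[0x10,0x08,0x17] = a3 1b 51

[0] 0x0a->0x03 len=2 : 07 52
[1] 0x1e->0x24 len=4 : 0e 35 a3 a0
[2] 0x07->0x17 len=8 : 51 a6 fb 07 52 d6 a8 a8
[3] 0x1f->0x0d len=3 : 35 a3 a0
[4] 0x28->0x07 len=2 : cb 1b
[5] 0x0d->0x0f len=2 : 35 a3
query mem[0x10]=0xa3, mem[0x08]=0x1b, mem[0x17]=0x51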